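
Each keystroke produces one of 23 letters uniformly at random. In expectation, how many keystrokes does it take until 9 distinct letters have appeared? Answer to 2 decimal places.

11.10

With k distinct letters already seen, the next new one arrives after an expected 23/(23-k) keystrokes.
Sum over k = 0,...,8: E = 23/23 + 23/22 + 23/21 + ... + 23/16 + 23/15 = 11.103.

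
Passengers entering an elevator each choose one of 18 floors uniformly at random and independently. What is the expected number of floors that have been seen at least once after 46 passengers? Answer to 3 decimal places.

16.702

For each floor, P(seen in 46 passengers) = 1 - (17/18)^46 = 0.9279.
By linearity of expectation, E[distinct seen] = 18·(1 - (17/18)^46) = 16.7017.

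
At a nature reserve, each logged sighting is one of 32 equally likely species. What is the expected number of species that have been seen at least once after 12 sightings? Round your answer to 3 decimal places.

For each species, P(seen in 12 sightings) = 1 - (31/32)^12 = 0.3168.
By linearity of expectation, E[distinct seen] = 32·(1 - (31/32)^12) = 10.1380.

10.138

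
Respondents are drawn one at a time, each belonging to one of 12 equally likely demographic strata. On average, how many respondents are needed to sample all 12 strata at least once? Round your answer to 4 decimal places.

Split into phases: going from k distinct to k+1 distinct takes on average 12/(12-k) respondents.
E[T] = 12/12 + 12/11 + 12/10 + ... + 12/2 + 12/1 = 12·H_{12}.
H_{12} = 3.10321, so E[T] = 37.23853.

37.2385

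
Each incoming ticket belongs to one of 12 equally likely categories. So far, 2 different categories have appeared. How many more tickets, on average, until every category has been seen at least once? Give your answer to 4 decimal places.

35.1476

The wait to go from k to k+1 distinct categories is geometric with mean 12/(12-k).
Sum over k = 2,...,11: E = 12/10 + 12/9 + 12/8 + ... + 12/2 + 12/1 = 35.14762.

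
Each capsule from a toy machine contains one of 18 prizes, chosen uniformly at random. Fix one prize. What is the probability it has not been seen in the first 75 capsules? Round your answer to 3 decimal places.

On each capsule the fixed prize fails to appear with probability 17/18.
P(still missing after 75) = (17/18)^75 = 0.0137.

0.014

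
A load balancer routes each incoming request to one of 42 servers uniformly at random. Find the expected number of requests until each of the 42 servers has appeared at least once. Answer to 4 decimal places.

181.7232

The wait to go from k to k+1 distinct servers is geometric with mean 42/(42-k).
E[T] = 42/42 + 42/41 + 42/40 + ... + 42/2 + 42/1 = 42·H_{42}.
H_{42} = 4.32674, so E[T] = 181.72320.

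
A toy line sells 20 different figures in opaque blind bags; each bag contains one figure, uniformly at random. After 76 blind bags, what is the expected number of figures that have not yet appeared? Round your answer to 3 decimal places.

0.406

For each figure, P(unseen after 76) = (19/20)^76 = 0.0203.
By linearity of expectation, E[unseen] = 20·(19/20)^76 = 0.4055.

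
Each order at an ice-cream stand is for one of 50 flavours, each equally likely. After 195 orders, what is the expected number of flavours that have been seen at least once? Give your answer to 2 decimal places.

For each flavour, P(seen in 195 orders) = 1 - (49/50)^195 = 0.981.
By linearity of expectation, E[distinct seen] = 50·(1 - (49/50)^195) = 49.027.

49.03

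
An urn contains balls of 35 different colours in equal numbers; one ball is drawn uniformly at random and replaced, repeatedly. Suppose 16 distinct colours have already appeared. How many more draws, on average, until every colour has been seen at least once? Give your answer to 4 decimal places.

124.1709

The wait to go from k to k+1 distinct colours is geometric with mean 35/(35-k).
Sum over k = 16,...,34: E = 35/19 + 35/18 + 35/17 + ... + 35/2 + 35/1 = 124.17089.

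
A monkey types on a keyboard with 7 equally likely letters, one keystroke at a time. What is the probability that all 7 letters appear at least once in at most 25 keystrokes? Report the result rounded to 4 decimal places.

By inclusion–exclusion over which letters are missing,
P(all seen) = Σ_{j=0}^{7} (-1)^j C(7,j)((7-j)/7)^25
= 1.00000 - 0.14840 + 0.00467 - 0.00003 + 0.00000 - 0.00000 + 0.00000 - 0.00000
= 0.85624.

0.8562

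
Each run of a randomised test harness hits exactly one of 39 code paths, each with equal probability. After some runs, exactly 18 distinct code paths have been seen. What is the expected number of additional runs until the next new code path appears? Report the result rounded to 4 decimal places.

1.8571

The number of runs until the next new code path is geometric with success probability 21/39, so its mean is 39/21.
E = 39/21 = 1.85714.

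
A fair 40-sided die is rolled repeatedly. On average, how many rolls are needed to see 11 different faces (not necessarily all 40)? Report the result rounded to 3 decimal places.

Going from k to k+1 distinct takes a geometric number of rolls with mean 40/(40-k).
Sum over k = 0,...,10: E = 40/40 + 40/39 + 40/38 + ... + 40/31 + 40/30 = 12.6756.

12.676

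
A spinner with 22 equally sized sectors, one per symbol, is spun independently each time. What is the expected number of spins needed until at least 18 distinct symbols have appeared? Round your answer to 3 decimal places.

35.365

With k distinct symbols already seen, the next new one arrives after an expected 22/(22-k) spins.
Sum over k = 0,...,17: E = 22/22 + 22/21 + 22/20 + ... + 22/6 + 22/5 = 35.3646.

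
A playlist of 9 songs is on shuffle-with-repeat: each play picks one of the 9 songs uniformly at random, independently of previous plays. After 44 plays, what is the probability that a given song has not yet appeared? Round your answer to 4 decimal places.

0.0056

Each play misses the fixed song with probability (9-1)/9 = 8/9, independently.
P(still missing after 44) = (8/9)^44 = 0.00561.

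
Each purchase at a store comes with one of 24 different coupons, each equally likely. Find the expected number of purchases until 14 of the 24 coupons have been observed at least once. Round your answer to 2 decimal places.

With k distinct coupons already seen, the next new one arrives after an expected 24/(24-k) purchases.
Sum over k = 0,...,13: E = 24/24 + 24/23 + 24/22 + ... + 24/12 + 24/11 = 20.328.

20.33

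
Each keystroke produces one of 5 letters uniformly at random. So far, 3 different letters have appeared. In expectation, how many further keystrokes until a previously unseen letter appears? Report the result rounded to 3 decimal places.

The number of keystrokes until the next new letter is geometric with success probability 2/5, so its mean is 5/2.
E = 5/2 = 2.5000.

2.500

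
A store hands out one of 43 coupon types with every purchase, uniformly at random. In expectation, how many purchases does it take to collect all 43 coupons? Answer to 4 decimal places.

187.0499

After k distinct coupons have appeared, the next purchase gives a new one with probability (43-k)/43, so the expected wait for the (k+1)-th is 43/(43-k).
E[T] = 43/43 + 43/42 + 43/41 + ... + 43/2 + 43/1 = 43·H_{43}.
H_{43} = 4.35000, so E[T] = 187.04994.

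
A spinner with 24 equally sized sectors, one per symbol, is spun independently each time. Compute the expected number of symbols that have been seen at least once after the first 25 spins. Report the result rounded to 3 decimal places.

For each symbol, P(seen in 25 spins) = 1 - (23/24)^25 = 0.6549.
By linearity of expectation, E[distinct seen] = 24·(1 - (23/24)^25) = 15.7182.

15.718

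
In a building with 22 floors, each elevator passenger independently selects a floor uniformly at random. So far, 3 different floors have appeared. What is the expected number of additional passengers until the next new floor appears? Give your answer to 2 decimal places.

The number of passengers until the next new floor is geometric with success probability 19/22, so its mean is 22/19.
E = 22/19 = 1.158.

1.16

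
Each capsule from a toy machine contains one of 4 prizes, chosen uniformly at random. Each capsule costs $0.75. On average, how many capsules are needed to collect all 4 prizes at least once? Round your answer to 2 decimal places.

8.33

Split into phases: going from k distinct to k+1 distinct takes on average 4/(4-k) capsules.
E[T] = 4/4 + 4/3 + 4/2 + 4/1 = 4·H_{4}.
H_{4} = 2.083, so E[T] = 8.333.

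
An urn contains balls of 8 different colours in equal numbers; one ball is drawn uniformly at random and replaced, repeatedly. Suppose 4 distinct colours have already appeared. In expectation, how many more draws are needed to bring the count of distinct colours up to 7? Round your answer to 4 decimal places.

With k distinct colours already seen, the next new one takes an expected 8/(8-k) draws.
Sum over k = 4,...,6: E = 8/4 + 8/3 + 8/2 = 8.66667.

8.6667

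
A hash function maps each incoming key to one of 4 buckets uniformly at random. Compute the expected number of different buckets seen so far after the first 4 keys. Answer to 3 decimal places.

For each bucket, P(seen in 4 keys) = 1 - (3/4)^4 = 0.6836.
By linearity of expectation, E[distinct seen] = 4·(1 - (3/4)^4) = 2.7344.

2.734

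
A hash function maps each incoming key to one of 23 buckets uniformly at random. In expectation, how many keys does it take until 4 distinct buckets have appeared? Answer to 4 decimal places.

With k distinct buckets already seen, the next new one arrives after an expected 23/(23-k) keys.
Sum over k = 0,...,3: E = 23/23 + 23/22 + 23/21 + 23/20 = 4.29069.

4.2907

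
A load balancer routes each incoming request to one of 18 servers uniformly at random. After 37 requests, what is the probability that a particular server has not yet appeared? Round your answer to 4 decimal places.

0.1207

Each request misses the fixed server with probability (18-1)/18 = 17/18, independently.
P(still missing after 37) = (17/18)^37 = 0.12065.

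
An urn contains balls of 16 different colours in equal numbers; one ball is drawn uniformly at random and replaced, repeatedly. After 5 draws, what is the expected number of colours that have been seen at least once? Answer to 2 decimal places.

4.41

For each colour, P(seen in 5 draws) = 1 - (15/16)^5 = 0.276.
By linearity of expectation, E[distinct seen] = 16·(1 - (15/16)^5) = 4.413.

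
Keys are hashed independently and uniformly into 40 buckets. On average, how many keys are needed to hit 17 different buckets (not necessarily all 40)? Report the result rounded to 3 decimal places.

21.770

With k distinct buckets already seen, the next new one arrives after an expected 40/(40-k) keys.
Sum over k = 0,...,16: E = 40/40 + 40/39 + 40/38 + ... + 40/25 + 40/24 = 21.7701.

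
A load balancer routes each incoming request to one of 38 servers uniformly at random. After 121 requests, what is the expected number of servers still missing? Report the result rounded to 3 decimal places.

1.508

For each server, P(unseen after 121) = (37/38)^121 = 0.0397.
By linearity of expectation, E[unseen] = 38·(37/38)^121 = 1.5079.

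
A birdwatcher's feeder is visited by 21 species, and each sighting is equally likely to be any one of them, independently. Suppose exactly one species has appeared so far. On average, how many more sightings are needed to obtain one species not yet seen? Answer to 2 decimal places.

1.05

Each sighting yields a new species with probability (21-1)/21 = 20/21, so the wait is geometric with mean 21/20.
E = 21/20 = 1.050.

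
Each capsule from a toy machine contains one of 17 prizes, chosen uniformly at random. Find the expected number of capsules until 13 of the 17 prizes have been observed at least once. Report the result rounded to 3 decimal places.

23.056

Going from k to k+1 distinct takes a geometric number of capsules with mean 17/(17-k).
Sum over k = 0,...,12: E = 17/17 + 17/16 + 17/15 + ... + 17/6 + 17/5 = 23.0557.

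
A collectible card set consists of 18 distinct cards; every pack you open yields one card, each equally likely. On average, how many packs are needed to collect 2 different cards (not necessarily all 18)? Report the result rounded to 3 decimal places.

Going from k to k+1 distinct takes a geometric number of packs with mean 18/(18-k).
Sum over k = 0,...,1: E = 18/18 + 18/17 = 2.0588.

2.059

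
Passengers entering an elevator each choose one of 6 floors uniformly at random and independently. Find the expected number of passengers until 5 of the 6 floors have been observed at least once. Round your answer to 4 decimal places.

8.7000

Going from k to k+1 distinct takes a geometric number of passengers with mean 6/(6-k).
Sum over k = 0,...,4: E = 6/6 + 6/5 + 6/4 + 6/3 + 6/2 = 8.70000.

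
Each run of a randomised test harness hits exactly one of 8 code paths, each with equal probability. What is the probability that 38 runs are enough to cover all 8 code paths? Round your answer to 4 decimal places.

0.9505

Let A_i be the event that code path i is missing after 38 runs. By inclusion–exclusion on the A_i,
P(all seen) = Σ_{j=0}^{8} (-1)^j C(8,j)((8-j)/8)^38
= 1.00000 - 0.05005 + 0.00050 - 0.00000 + 0.00000 - 0.00000 + 0.00000 - 0.00000 + 0.00000
= 0.95045.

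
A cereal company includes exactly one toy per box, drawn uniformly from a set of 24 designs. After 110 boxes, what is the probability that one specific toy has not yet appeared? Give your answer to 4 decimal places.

On each box the fixed toy fails to appear with probability 23/24.
P(still missing after 110) = (23/24)^110 = 0.00926.

0.0093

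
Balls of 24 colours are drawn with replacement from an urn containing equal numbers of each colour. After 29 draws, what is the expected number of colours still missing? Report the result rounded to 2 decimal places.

6.99

For each colour, P(unseen after 29) = (23/24)^29 = 0.291.
By linearity of expectation, E[unseen] = 24·(23/24)^29 = 6.985.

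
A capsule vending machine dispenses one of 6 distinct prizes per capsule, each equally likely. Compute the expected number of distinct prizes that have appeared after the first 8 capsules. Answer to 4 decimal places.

For each prize, P(seen in 8 capsules) = 1 - (5/6)^8 = 0.76743.
By linearity of expectation, E[distinct seen] = 6·(1 - (5/6)^8) = 4.60459.

4.6046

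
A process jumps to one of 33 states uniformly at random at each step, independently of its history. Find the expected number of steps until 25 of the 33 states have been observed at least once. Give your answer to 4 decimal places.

Going from k to k+1 distinct takes a geometric number of steps with mean 33/(33-k).
Sum over k = 0,...,24: E = 33/33 + 33/32 + 33/31 + ... + 33/10 + 33/9 = 45.24106.

45.2411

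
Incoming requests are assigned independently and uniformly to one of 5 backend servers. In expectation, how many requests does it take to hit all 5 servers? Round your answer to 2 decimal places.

The wait to go from k to k+1 distinct servers is geometric with mean 5/(5-k).
E[T] = 5/5 + 5/4 + 5/3 + 5/2 + 5/1 = 5·H_{5}.
H_{5} = 2.283, so E[T] = 11.417.

11.42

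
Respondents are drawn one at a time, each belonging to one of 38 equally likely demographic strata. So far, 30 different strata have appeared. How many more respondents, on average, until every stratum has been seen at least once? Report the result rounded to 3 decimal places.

103.279

With k distinct strata already seen, the next new one takes an expected 38/(38-k) respondents.
Sum over k = 30,...,37: E = 38/8 + 38/7 + 38/6 + ... + 38/2 + 38/1 = 103.2786.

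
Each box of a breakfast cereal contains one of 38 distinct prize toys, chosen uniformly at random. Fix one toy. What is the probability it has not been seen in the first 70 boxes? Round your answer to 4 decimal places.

Each box misses the fixed toy with probability (38-1)/38 = 37/38, independently.
P(still missing after 70) = (37/38)^70 = 0.15462.

0.1546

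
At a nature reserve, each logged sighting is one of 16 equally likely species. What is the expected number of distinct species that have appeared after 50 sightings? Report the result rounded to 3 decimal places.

15.365

For each species, P(seen in 50 sightings) = 1 - (15/16)^50 = 0.9603.
By linearity of expectation, E[distinct seen] = 16·(1 - (15/16)^50) = 15.3651.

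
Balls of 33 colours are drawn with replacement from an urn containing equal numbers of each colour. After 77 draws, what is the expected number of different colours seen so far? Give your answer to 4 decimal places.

For each colour, P(seen in 77 draws) = 1 - (32/33)^77 = 0.90646.
By linearity of expectation, E[distinct seen] = 33·(1 - (32/33)^77) = 29.91334.

29.9133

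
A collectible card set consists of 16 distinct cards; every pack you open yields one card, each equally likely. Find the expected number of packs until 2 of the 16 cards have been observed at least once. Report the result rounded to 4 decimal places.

Going from k to k+1 distinct takes a geometric number of packs with mean 16/(16-k).
Sum over k = 0,...,1: E = 16/16 + 16/15 = 2.06667.

2.0667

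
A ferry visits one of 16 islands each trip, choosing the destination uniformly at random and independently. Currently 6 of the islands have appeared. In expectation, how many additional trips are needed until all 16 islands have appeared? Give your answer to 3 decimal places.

46.863

With k distinct islands already seen, the next new one takes an expected 16/(16-k) trips.
Sum over k = 6,...,15: E = 16/10 + 16/9 + 16/8 + ... + 16/2 + 16/1 = 46.8635.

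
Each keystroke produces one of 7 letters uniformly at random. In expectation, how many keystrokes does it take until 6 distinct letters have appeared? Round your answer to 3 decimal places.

11.150

With k distinct letters already seen, the next new one arrives after an expected 7/(7-k) keystrokes.
Sum over k = 0,...,5: E = 7/7 + 7/6 + 7/5 + 7/4 + 7/3 + 7/2 = 11.1500.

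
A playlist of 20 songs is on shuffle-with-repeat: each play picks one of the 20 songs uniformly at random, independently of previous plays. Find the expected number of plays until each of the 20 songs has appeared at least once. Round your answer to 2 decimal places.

71.95

The wait to go from k to k+1 distinct songs is geometric with mean 20/(20-k).
E[T] = 20/20 + 20/19 + 20/18 + ... + 20/2 + 20/1 = 20·H_{20}.
H_{20} = 3.598, so E[T] = 71.955.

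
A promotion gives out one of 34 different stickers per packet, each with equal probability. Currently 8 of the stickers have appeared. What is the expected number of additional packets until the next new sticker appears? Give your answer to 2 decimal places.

1.31

Each packet yields a new sticker with probability (34-8)/34 = 26/34, so the wait is geometric with mean 34/26.
E = 34/26 = 1.308.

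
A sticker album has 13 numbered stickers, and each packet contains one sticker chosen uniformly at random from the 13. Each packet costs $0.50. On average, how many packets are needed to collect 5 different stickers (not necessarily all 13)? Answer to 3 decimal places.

6.010

With k distinct stickers already seen, the next new one arrives after an expected 13/(13-k) packets.
Sum over k = 0,...,4: E = 13/13 + 13/12 + 13/11 + 13/10 + 13/9 = 6.0096.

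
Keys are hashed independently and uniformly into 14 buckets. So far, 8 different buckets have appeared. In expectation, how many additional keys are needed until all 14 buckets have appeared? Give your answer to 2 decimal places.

34.30

With k distinct buckets already seen, the next new one takes an expected 14/(14-k) keys.
Sum over k = 8,...,13: E = 14/6 + 14/5 + 14/4 + 14/3 + 14/2 + 14/1 = 34.300.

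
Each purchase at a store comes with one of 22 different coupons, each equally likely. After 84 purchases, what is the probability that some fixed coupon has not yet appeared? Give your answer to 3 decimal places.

Each purchase misses the fixed coupon with probability (22-1)/22 = 21/22, independently.
P(still missing after 84) = (21/22)^84 = 0.0201.

0.020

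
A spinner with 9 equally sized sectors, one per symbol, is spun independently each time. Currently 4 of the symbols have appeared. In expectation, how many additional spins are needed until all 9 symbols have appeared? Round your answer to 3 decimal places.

With k distinct symbols already seen, the next new one takes an expected 9/(9-k) spins.
Sum over k = 4,...,8: E = 9/5 + 9/4 + 9/3 + 9/2 + 9/1 = 20.5500.

20.550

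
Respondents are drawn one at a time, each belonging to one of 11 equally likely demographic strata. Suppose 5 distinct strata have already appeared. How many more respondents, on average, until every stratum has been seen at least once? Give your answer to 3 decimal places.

26.950

From k distinct to k+1 distinct takes on average 11/(11-k) respondents.
Sum over k = 5,...,10: E = 11/6 + 11/5 + 11/4 + 11/3 + 11/2 + 11/1 = 26.9500.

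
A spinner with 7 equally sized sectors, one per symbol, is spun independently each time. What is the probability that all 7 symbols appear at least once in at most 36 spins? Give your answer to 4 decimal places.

0.9729

Let A_i be the event that symbol i is missing after 36 spins. By inclusion–exclusion on the A_i,
P(all seen) = Σ_{j=0}^{7} (-1)^j C(7,j)((7-j)/7)^36
= 1.00000 - 0.02723 + 0.00012 - 0.00000 + 0.00000 - 0.00000 + 0.00000 - 0.00000
= 0.97289.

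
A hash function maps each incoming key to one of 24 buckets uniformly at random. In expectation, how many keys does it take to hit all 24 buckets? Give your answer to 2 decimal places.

90.62

After k distinct buckets have appeared, the next key gives a new one with probability (24-k)/24, so the expected wait for the (k+1)-th is 24/(24-k).
E[T] = 24/24 + 24/23 + 24/22 + ... + 24/2 + 24/1 = 24·H_{24}.
H_{24} = 3.776, so E[T] = 90.623.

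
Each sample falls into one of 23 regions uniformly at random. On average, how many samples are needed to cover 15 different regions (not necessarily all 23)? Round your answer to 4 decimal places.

23.3780

With k distinct regions already seen, the next new one arrives after an expected 23/(23-k) samples.
Sum over k = 0,...,14: E = 23/23 + 23/22 + 23/21 + ... + 23/10 + 23/9 = 23.37799.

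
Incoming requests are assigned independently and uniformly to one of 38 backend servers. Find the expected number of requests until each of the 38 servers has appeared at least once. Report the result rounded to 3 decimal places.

160.660

After k distinct servers have appeared, the next request gives a new one with probability (38-k)/38, so the expected wait for the (k+1)-th is 38/(38-k).
E[T] = 38/38 + 38/37 + 38/36 + ... + 38/2 + 38/1 = 38·H_{38}.
H_{38} = 4.2279, so E[T] = 160.6603.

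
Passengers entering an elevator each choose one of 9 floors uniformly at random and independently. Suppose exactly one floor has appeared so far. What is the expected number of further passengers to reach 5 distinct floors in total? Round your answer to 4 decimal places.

With k distinct floors already seen, the next new one takes an expected 9/(9-k) passengers.
Sum over k = 1,...,4: E = 9/8 + 9/7 + 9/6 + 9/5 = 5.71071.

5.7107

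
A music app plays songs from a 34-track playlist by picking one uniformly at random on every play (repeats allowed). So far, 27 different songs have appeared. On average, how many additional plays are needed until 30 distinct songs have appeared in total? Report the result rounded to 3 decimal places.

From k distinct to k+1 distinct takes on average 34/(34-k) plays.
Sum over k = 27,...,29: E = 34/7 + 34/6 + 34/5 = 17.3238.

17.324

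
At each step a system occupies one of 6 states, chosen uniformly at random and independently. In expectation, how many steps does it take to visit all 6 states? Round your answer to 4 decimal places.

The wait to go from k to k+1 distinct states is geometric with mean 6/(6-k).
E[T] = 6/6 + 6/5 + 6/4 + 6/3 + 6/2 + 6/1 = 6·H_{6}.
H_{6} = 2.45000, so E[T] = 14.70000.

14.7000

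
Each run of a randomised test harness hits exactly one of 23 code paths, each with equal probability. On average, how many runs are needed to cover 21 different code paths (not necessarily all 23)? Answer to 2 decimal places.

51.39

With k distinct code paths already seen, the next new one arrives after an expected 23/(23-k) runs.
Sum over k = 0,...,20: E = 23/23 + 23/22 + 23/21 + ... + 23/4 + 23/3 = 51.389.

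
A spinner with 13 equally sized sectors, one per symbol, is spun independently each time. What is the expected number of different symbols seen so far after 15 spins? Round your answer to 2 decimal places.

For each symbol, P(seen in 15 spins) = 1 - (12/13)^15 = 0.699.
By linearity of expectation, E[distinct seen] = 13·(1 - (12/13)^15) = 9.087.

9.09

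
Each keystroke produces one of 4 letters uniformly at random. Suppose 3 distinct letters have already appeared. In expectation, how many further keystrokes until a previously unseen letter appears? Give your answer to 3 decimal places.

4.000

The number of keystrokes until the next new letter is geometric with success probability 1/4, so its mean is 4/1.
E = 4/1 = 4.0000.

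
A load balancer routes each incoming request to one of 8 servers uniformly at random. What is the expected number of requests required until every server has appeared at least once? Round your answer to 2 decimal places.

Split into phases: going from k distinct to k+1 distinct takes on average 8/(8-k) requests.
E[T] = 8/8 + 8/7 + 8/6 + ... + 8/2 + 8/1 = 8·H_{8}.
H_{8} = 2.718, so E[T] = 21.743.

21.74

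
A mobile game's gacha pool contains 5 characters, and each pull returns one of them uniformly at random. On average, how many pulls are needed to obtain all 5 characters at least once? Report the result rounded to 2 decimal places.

Split into phases: going from k distinct to k+1 distinct takes on average 5/(5-k) pulls.
E[T] = 5/5 + 5/4 + 5/3 + 5/2 + 5/1 = 5·H_{5}.
H_{5} = 2.283, so E[T] = 11.417.

11.42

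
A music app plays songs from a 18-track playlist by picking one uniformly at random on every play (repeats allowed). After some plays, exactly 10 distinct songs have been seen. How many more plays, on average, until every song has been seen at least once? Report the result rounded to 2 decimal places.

48.92

With k distinct songs already seen, the next new one takes an expected 18/(18-k) plays.
Sum over k = 10,...,17: E = 18/8 + 18/7 + 18/6 + ... + 18/2 + 18/1 = 48.921.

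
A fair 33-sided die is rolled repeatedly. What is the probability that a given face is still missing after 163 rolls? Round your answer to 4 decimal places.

On each roll the fixed face fails to appear with probability 32/33.
P(still missing after 163) = (32/33)^163 = 0.00663.

0.0066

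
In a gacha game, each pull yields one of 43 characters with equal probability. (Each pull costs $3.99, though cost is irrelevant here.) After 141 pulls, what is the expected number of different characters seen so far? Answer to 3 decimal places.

For each character, P(seen in 141 pulls) = 1 - (42/43)^141 = 0.9638.
By linearity of expectation, E[distinct seen] = 43·(1 - (42/43)^141) = 41.4420.

41.442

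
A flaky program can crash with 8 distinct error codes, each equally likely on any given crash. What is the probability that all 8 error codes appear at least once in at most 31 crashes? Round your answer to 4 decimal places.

Let A_i be the event that error code i is missing after 31 crashes. By inclusion–exclusion on the A_i,
P(all seen) = Σ_{j=0}^{8} (-1)^j C(8,j)((8-j)/8)^31
= 1.00000 - 0.12745 + 0.00375 - 0.00003 + 0.00000 - 0.00000 + 0.00000 - 0.00000 + 0.00000
= 0.87627.

0.8763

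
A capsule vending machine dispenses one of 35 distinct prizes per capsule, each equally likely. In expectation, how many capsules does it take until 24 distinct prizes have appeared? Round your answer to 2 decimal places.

Going from k to k+1 distinct takes a geometric number of capsules with mean 35/(35-k).
Sum over k = 0,...,23: E = 35/35 + 35/34 + 35/33 + ... + 35/13 + 35/12 = 39.442.

39.44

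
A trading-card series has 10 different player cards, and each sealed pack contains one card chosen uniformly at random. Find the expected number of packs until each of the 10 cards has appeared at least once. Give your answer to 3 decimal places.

After k distinct cards have appeared, the next pack gives a new one with probability (10-k)/10, so the expected wait for the (k+1)-th is 10/(10-k).
E[T] = 10/10 + 10/9 + 10/8 + ... + 10/2 + 10/1 = 10·H_{10}.
H_{10} = 2.9290, so E[T] = 29.2897.

29.290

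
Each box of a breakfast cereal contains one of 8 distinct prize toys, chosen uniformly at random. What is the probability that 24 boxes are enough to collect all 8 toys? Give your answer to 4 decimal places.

By inclusion–exclusion over which toys are missing,
P(all seen) = Σ_{j=0}^{8} (-1)^j C(8,j)((8-j)/8)^24
= 1.00000 - 0.32455 + 0.02809 - 0.00071 + 0.00000 - 0.00000 + 0.00000 - 0.00000 + 0.00000
= 0.70284.

0.7028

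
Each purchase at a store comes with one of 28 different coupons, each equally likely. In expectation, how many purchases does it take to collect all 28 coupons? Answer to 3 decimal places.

109.961

Split into phases: going from k distinct to k+1 distinct takes on average 28/(28-k) purchases.
E[T] = 28/28 + 28/27 + 28/26 + ... + 28/2 + 28/1 = 28·H_{28}.
H_{28} = 3.9272, so E[T] = 109.9608.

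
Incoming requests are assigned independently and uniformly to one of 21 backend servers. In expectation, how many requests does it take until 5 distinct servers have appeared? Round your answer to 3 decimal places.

5.557

With k distinct servers already seen, the next new one arrives after an expected 21/(21-k) requests.
Sum over k = 0,...,4: E = 21/21 + 21/20 + 21/19 + 21/18 + 21/17 = 5.5572.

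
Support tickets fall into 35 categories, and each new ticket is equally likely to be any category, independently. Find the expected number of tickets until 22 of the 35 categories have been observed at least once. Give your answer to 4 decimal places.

33.8327

With k distinct categories already seen, the next new one arrives after an expected 35/(35-k) tickets.
Sum over k = 0,...,21: E = 35/35 + 35/34 + 35/33 + ... + 35/15 + 35/14 = 33.83267.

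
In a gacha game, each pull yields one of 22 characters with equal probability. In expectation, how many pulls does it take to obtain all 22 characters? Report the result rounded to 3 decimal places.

81.198

The wait to go from k to k+1 distinct characters is geometric with mean 22/(22-k).
E[T] = 22/22 + 22/21 + 22/20 + ... + 22/2 + 22/1 = 22·H_{22}.
H_{22} = 3.6908, so E[T] = 81.1979.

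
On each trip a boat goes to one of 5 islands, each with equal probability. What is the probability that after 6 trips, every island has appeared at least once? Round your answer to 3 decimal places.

Let A_i be the event that island i is missing after 6 trips. By inclusion–exclusion on the A_i,
P(all seen) = Σ_{j=0}^{5} (-1)^j C(5,j)((5-j)/5)^6
= 1.0000 - 1.3107 + 0.4666 - 0.0410 + 0.0003 - 0.0000
= 0.1152.

0.115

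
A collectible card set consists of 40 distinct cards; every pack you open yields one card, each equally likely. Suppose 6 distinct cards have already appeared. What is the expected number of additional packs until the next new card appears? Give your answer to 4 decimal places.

1.1765

The number of packs until the next new card is geometric with success probability 34/40, so its mean is 40/34.
E = 40/34 = 1.17647.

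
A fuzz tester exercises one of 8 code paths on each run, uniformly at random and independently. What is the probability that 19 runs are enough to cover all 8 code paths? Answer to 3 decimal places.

Let A_i be the event that code path i is missing after 19 runs. By inclusion–exclusion on the A_i,
P(all seen) = Σ_{j=0}^{8} (-1)^j C(8,j)((8-j)/8)^19
= 1.0000 - 0.6328 + 0.1184 - 0.0074 + 0.0001 - 0.0000 + 0.0000 - 0.0000 + 0.0000
= 0.4783.

0.478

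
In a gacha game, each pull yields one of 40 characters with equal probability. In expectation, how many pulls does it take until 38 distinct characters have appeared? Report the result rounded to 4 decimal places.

With k distinct characters already seen, the next new one arrives after an expected 40/(40-k) pulls.
Sum over k = 0,...,37: E = 40/40 + 40/39 + 40/38 + ... + 40/4 + 40/3 = 111.14172.

111.1417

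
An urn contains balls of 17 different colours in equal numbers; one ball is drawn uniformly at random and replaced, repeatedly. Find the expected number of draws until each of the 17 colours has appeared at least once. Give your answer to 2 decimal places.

Split into phases: going from k distinct to k+1 distinct takes on average 17/(17-k) draws.
E[T] = 17/17 + 17/16 + 17/15 + ... + 17/2 + 17/1 = 17·H_{17}.
H_{17} = 3.440, so E[T] = 58.472.

58.47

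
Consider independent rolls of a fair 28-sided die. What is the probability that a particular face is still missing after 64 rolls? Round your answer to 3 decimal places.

0.098

On each roll the fixed face fails to appear with probability 27/28.
P(still missing after 64) = (27/28)^64 = 0.0975.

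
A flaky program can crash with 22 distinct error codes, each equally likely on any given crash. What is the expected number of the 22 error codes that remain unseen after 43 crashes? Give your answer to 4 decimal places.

For each error code, P(unseen after 43) = (21/22)^43 = 0.13529.
By linearity of expectation, E[unseen] = 22·(21/22)^43 = 2.97630.

2.9763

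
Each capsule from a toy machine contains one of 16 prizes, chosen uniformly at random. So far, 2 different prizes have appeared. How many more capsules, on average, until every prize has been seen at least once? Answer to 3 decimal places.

52.025

The wait to go from k to k+1 distinct prizes is geometric with mean 16/(16-k).
Sum over k = 2,...,15: E = 16/14 + 16/13 + 16/12 + ... + 16/2 + 16/1 = 52.0250.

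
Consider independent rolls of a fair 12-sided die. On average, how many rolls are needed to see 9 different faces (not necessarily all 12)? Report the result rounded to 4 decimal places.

With k distinct faces already seen, the next new one arrives after an expected 12/(12-k) rolls.
Sum over k = 0,...,8: E = 12/12 + 12/11 + 12/10 + ... + 12/5 + 12/4 = 15.23853.

15.2385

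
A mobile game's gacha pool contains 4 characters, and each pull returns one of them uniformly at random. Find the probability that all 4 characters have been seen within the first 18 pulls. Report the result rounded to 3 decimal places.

By inclusion–exclusion over which characters are missing,
P(all seen) = Σ_{j=0}^{4} (-1)^j C(4,j)((4-j)/4)^18
= 1.0000 - 0.0226 + 0.0000 - 0.0000 + 0.0000
= 0.9775.

0.977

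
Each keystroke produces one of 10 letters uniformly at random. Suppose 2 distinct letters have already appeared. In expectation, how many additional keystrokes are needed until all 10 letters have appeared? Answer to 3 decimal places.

From k distinct to k+1 distinct takes on average 10/(10-k) keystrokes.
Sum over k = 2,...,9: E = 10/8 + 10/7 + 10/6 + ... + 10/2 + 10/1 = 27.1786.

27.179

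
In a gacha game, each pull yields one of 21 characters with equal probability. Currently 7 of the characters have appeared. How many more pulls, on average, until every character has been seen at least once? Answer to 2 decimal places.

The wait to go from k to k+1 distinct characters is geometric with mean 21/(21-k).
Sum over k = 7,...,20: E = 21/14 + 21/13 + 21/12 + ... + 21/2 + 21/1 = 68.283.

68.28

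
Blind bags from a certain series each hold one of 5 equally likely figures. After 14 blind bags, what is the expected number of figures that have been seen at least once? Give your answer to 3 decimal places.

4.780

For each figure, P(seen in 14 blind bags) = 1 - (4/5)^14 = 0.9560.
By linearity of expectation, E[distinct seen] = 5·(1 - (4/5)^14) = 4.7801.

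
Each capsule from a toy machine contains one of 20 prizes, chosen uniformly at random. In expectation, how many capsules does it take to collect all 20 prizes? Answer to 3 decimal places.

After k distinct prizes have appeared, the next capsule gives a new one with probability (20-k)/20, so the expected wait for the (k+1)-th is 20/(20-k).
E[T] = 20/20 + 20/19 + 20/18 + ... + 20/2 + 20/1 = 20·H_{20}.
H_{20} = 3.5977, so E[T] = 71.9548.

71.955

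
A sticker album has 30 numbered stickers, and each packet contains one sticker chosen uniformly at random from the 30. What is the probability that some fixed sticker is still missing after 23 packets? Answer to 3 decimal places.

0.459

On each packet the fixed sticker fails to appear with probability 29/30.
P(still missing after 23) = (29/30)^23 = 0.4585.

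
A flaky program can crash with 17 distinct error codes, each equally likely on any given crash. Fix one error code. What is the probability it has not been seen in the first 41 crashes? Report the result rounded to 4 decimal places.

Each crash misses the fixed error code with probability (17-1)/17 = 16/17, independently.
P(still missing after 41) = (16/17)^41 = 0.08327.

0.0833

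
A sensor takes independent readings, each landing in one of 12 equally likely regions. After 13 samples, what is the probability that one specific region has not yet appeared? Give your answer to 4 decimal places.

On each sample the fixed region fails to appear with probability 11/12.
P(still missing after 13) = (11/12)^13 = 0.32266.

0.3227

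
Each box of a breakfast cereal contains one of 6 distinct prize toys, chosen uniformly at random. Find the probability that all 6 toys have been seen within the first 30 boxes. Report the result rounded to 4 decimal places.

Let A_i be the event that toy i is missing after 30 boxes. By inclusion–exclusion on the A_i,
P(all seen) = Σ_{j=0}^{6} (-1)^j C(6,j)((6-j)/6)^30
= 1.00000 - 0.02528 + 0.00008 - 0.00000 + 0.00000 - 0.00000 + 0.00000
= 0.97480.

0.9748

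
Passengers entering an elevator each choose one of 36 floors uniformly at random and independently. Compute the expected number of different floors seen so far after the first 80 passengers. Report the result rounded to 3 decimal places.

For each floor, P(seen in 80 passengers) = 1 - (35/36)^80 = 0.8950.
By linearity of expectation, E[distinct seen] = 36·(1 - (35/36)^80) = 32.2195.

32.220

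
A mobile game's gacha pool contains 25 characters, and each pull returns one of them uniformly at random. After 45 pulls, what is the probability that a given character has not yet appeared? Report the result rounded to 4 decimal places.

On each pull the fixed character fails to appear with probability 24/25.
P(still missing after 45) = (24/25)^45 = 0.15930.

0.1593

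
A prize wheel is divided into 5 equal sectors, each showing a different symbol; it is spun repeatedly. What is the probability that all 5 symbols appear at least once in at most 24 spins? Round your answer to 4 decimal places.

Let A_i be the event that symbol i is missing after 24 spins. By inclusion–exclusion on the A_i,
P(all seen) = Σ_{j=0}^{5} (-1)^j C(5,j)((5-j)/5)^24
= 1.00000 - 0.02361 + 0.00005 - 0.00000 + 0.00000 - 0.00000
= 0.97644.

0.9764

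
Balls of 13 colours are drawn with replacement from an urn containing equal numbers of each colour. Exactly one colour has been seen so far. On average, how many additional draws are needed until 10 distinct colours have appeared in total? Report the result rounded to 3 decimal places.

16.508

From k distinct to k+1 distinct takes on average 13/(13-k) draws.
Sum over k = 1,...,9: E = 13/12 + 13/11 + 13/10 + ... + 13/5 + 13/4 = 16.5084.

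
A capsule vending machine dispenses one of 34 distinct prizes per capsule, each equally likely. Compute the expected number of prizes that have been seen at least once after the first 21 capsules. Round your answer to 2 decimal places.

15.84

For each prize, P(seen in 21 capsules) = 1 - (33/34)^21 = 0.466.
By linearity of expectation, E[distinct seen] = 34·(1 - (33/34)^21) = 15.836.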